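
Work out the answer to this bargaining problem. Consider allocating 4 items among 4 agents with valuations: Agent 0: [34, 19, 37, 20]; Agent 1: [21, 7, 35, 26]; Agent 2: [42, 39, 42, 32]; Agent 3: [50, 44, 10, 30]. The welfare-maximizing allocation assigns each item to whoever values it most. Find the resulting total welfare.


Step 1: For each item, find the maximum value among all agents.
Step 2: Item 0 -> Agent 3 (value 50)
Step 3: Item 1 -> Agent 3 (value 44)
Step 4: Item 2 -> Agent 2 (value 42)
Step 5: Item 3 -> Agent 2 (value 32)
Step 6: Total welfare = 50 + 44 + 42 + 32 = 168

168


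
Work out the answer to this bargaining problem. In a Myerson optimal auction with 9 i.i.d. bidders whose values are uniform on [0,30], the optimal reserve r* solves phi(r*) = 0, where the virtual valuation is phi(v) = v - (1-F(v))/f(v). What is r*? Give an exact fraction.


Step 1: For U[0,30], F(v) = v/30 and f(v) = 1/30
Step 2: phi(v) = v - (1 - v/30)/(1/30) = v - (30 - v) = 2v - 30
Step 3: Set phi(r*) = 0: 2r* - 30 = 0
Step 4: r* = 30/2 = 15 (the number of bidders n = 9 does not enter)

15


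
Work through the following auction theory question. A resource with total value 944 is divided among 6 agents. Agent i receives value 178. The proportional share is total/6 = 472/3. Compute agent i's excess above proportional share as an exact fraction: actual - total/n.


Step 1: Proportional share = 944/6 = 472/3
Step 2: Agent's actual allocation = 178
Step 3: Excess = 178 - 472/3 = 62/3

62/3


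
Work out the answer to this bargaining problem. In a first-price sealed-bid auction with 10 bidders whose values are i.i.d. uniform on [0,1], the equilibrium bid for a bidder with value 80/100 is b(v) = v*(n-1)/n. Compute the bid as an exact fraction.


Step 1: The symmetric BNE bidding function is b(v) = v * (n-1) / n
Step 2: Substitute v = 4/5 and n = 10
Step 3: b = 4/5 * 9/10
Step 4: b = 18/25

18/25


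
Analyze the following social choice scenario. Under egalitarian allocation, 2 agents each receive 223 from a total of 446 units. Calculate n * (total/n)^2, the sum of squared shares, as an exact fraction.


Step 1: Each agent's share = 446/2 = 223
Step 2: Square of each share = (223)^2 = 49729
Step 3: Sum of squares = 2 * 49729 = 99458

99458


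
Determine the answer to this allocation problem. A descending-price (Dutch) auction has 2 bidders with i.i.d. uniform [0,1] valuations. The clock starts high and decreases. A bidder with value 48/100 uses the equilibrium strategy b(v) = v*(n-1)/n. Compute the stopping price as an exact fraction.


Step 1: Dutch auctions are strategically equivalent to first-price auctions
Step 2: The equilibrium bid is b(v) = v*(n-1)/n
Step 3: b = 12/25 * 1/2
Step 4: b = 6/25

6/25


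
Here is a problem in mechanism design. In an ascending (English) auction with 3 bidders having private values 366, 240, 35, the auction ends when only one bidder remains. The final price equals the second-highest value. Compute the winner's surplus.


Step 1: Identify the highest value: 366
Step 2: Identify the second-highest value: 240
Step 3: The final price = second-highest value = 240
Step 4: Surplus = 366 - 240 = 126

126


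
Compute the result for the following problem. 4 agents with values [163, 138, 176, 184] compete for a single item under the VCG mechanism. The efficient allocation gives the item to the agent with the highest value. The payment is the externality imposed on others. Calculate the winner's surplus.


Step 1: The winner is the agent with the highest value: agent 3 with value 184
Step 2: Values of other agents: [163, 138, 176]
Step 3: VCG payment = max of others' values = 176
Step 4: Surplus = 184 - 176 = 8

8


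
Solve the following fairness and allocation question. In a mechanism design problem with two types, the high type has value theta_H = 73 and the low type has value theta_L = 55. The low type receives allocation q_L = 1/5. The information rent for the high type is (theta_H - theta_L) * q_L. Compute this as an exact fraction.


Step 1: theta_H - theta_L = 73 - 55 = 18
Step 2: Information rent = (theta_H - theta_L) * q_L
Step 3: = 18 * 1/5
Step 4: = 18/5

18/5


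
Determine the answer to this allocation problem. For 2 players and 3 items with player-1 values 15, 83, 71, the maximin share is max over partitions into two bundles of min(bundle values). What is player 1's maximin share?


Step 1: Item values = 15, 83, 71
Step 2: Enumerate all 2-bundle partitions and take the smaller bundle:
  Partition 1: {15} vs {83,71} -> bundles 15, 154; min = 15
  Partition 2: {83} vs {15,71} -> bundles 83, 86; min = 83
  Partition 3: {71} vs {15,83} -> bundles 71, 98; min = 71
Step 3: MMS = max(15, 83, 71) = 83

83


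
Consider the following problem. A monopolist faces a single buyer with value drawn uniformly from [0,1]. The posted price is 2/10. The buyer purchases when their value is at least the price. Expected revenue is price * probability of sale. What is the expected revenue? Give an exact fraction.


Step 1: Posted price r = 1/5, value support [0,1]
Step 2: P(v >= r) = (1 - 1/5)/1 = 4/5
Step 3: Expected revenue = r * P(v >= r) = 1/5 * 4/5
Step 4: Revenue = 4/25

4/25


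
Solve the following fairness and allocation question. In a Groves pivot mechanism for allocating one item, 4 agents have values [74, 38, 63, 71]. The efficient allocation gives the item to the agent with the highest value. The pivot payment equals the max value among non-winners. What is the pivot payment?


Step 1: The efficient winner is agent 0 with value 74
Step 2: Other agents' values: [38, 63, 71]
Step 3: Pivot payment = max(others) = 71
Step 4: The winner pays 71

71


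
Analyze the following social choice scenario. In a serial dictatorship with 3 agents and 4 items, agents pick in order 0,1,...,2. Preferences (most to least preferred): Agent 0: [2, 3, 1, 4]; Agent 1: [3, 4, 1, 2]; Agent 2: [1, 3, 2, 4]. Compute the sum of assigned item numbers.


Step 1: Agent 0 picks item 2
Step 2: Agent 1 picks item 3
Step 3: Agent 2 picks item 1
Step 4: Sum = 2 + 3 + 1 = 6

6


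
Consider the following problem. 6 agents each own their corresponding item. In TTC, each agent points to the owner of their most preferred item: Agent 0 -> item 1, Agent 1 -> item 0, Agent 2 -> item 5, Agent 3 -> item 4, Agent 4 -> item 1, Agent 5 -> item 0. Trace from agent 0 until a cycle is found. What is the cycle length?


Step 1: Trace the pointer graph from agent 0: 0 -> 1 -> 0
Step 2: A cycle is detected when we revisit agent 0
Step 3: The cycle is: 0 -> 1 -> 0
Step 4: Cycle length = 2

2


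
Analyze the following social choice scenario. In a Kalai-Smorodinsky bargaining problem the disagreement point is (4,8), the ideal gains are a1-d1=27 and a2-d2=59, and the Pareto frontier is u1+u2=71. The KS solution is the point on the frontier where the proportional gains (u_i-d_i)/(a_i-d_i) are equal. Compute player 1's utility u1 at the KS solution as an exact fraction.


Step 1: At the KS point, (u1-d1)/r1 = (u2-d2)/r2 = t and u1+u2 = 71
Step 2: u1 = d1 + r1*t and u2 = d2 + r2*t, so (d1 + r1*t) + (d2 + r2*t) = 71
Step 3: t = (71 - 4 - 8)/(27 + 59) = 59/86
Step 4: u1 = d1 + r1*t = 4 + 27 * 59/86 = 1937/86
Step 5: (Check: u2 = d2 + r2*t = 4169/86; u1+u2 = 1937/86 + 4169/86 = 71, on the frontier.)

1937/86


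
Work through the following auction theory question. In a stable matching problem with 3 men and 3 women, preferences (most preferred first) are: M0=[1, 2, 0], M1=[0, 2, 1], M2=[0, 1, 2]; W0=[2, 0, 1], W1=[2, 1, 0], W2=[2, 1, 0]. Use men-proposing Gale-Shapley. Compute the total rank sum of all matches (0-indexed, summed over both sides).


Step 1: Run Gale-Shapley (men propose, women hold best offer):
  M0 proposes to W1; she accepts
  M1 proposes to W0; she accepts
  M2 proposes to W0; she switches from M1
  M1 proposes to W2; she accepts
Step 2: Final matching: W0-M2, W1-M0, W2-M1
Step 3: 0-indexed ranks (man's rank of his match, then woman's): 0 + 0 + 0 + 2 + 1 + 1
Step 4: Total rank sum = 4

4


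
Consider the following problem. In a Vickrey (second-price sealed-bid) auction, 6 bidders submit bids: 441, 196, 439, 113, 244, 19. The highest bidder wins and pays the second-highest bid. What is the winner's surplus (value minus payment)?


Step 1: Sort bids in descending order: 441, 439, 244, 196, 113, 19
Step 2: The winning bid is the highest: 441
Step 3: The payment equals the second-highest bid: 439
Step 4: Surplus = winner's bid - payment = 441 - 439 = 2

2


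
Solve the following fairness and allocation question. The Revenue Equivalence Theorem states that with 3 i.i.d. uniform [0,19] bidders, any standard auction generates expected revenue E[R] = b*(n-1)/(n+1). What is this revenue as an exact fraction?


Step 1: By Revenue Equivalence, expected revenue = b*(n-1)/(n+1)
Step 2: Substituting n = 3, b = 19
Step 3: Revenue = 19*(3-1)/(3+1) = 19*2/4
Step 4: Revenue = 38/4 = 19/2

19/2


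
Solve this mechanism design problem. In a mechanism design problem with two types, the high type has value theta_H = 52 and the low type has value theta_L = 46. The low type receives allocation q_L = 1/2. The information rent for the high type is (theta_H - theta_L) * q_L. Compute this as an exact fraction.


Step 1: theta_H - theta_L = 52 - 46 = 6
Step 2: Information rent = (theta_H - theta_L) * q_L
Step 3: = 6 * 1/2
Step 4: = 3

3


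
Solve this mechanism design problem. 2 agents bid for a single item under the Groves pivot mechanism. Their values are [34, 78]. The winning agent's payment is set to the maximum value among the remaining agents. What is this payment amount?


Step 1: The efficient winner is agent 1 with value 78
Step 2: Other agents' values: [34]
Step 3: Pivot payment = max(others) = 34
Step 4: The winner pays 34

34


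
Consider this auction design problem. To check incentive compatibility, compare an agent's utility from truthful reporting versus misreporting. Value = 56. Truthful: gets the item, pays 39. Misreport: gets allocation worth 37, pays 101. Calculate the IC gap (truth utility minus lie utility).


Step 1: U(truth) = value - payment = 56 - 39 = 17
Step 2: U(lie) = allocation - payment = 37 - 101 = -64
Step 3: IC gap = 17 - (-64) = 81

81


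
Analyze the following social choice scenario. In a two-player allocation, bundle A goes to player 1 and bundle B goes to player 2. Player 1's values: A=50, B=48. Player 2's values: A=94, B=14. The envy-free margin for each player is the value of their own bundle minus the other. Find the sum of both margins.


Step 1: Player 1's margin = v1(A) - v1(B) = 50 - 48 = 2
Step 2: Player 2's margin = v2(B) - v2(A) = 14 - 94 = -80
Step 3: Total margin = 2 + -80 = -78

-78


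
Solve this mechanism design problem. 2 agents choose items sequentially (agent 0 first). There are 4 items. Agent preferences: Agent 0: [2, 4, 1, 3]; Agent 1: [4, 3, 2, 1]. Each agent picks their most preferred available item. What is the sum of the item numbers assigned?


Step 1: Agent 0 picks item 2
Step 2: Agent 1 picks item 4
Step 3: Sum = 2 + 4 = 6

6


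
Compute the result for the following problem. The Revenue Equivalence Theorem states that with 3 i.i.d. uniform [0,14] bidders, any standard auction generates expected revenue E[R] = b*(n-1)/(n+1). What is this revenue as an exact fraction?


Step 1: By Revenue Equivalence, expected revenue = b*(n-1)/(n+1)
Step 2: Substituting n = 3, b = 14
Step 3: Revenue = 14*(3-1)/(3+1) = 14*2/4
Step 4: Revenue = 28/4 = 7

7


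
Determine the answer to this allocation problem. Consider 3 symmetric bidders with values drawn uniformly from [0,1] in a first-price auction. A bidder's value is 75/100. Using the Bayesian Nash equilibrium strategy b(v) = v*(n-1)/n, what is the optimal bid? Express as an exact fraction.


Step 1: The symmetric BNE bidding function is b(v) = v * (n-1) / n
Step 2: Substitute v = 3/4 and n = 3
Step 3: b = 3/4 * 2/3
Step 4: b = 1/2

1/2


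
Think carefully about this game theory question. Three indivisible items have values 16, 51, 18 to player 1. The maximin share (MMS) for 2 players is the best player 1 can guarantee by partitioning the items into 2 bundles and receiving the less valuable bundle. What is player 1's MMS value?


Step 1: Item values = 16, 51, 18
Step 2: Enumerate all 2-bundle partitions and take the smaller bundle:
  Partition 1: {16} vs {51,18} -> bundles 16, 69; min = 16
  Partition 2: {51} vs {16,18} -> bundles 51, 34; min = 34
  Partition 3: {18} vs {16,51} -> bundles 18, 67; min = 18
Step 3: MMS = max(16, 34, 18) = 34

34


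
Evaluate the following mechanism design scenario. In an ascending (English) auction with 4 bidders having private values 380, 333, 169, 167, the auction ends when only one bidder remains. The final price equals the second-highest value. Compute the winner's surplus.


Step 1: Identify the highest value: 380
Step 2: Identify the second-highest value: 333
Step 3: The final price = second-highest value = 333
Step 4: Surplus = 380 - 333 = 47

47


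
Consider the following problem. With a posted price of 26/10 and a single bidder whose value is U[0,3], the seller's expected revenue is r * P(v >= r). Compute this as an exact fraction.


Step 1: Posted price r = 13/5, value support [0,3]
Step 2: P(v >= r) = (3 - 13/5)/3 = 2/15
Step 3: Expected revenue = r * P(v >= r) = 13/5 * 2/15
Step 4: Revenue = 26/75

26/75


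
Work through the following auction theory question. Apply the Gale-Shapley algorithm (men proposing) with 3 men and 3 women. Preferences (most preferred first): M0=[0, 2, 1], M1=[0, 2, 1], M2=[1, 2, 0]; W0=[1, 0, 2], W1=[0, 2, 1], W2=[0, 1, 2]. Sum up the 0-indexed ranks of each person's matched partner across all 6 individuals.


Step 1: Run Gale-Shapley (men propose, women hold best offer):
  M0 proposes to W0; she accepts
  M1 proposes to W0; she switches from M0
  M2 proposes to W1; she accepts
  M0 proposes to W2; she accepts
Step 2: Final matching: W0-M1, W1-M2, W2-M0
Step 3: 0-indexed ranks (man's rank of his match, then woman's): 0 + 0 + 0 + 1 + 1 + 0
Step 4: Total rank sum = 2

2


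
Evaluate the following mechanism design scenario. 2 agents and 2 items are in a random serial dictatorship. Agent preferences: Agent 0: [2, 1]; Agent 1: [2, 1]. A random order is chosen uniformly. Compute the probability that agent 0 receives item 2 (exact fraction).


Step 1: Agent 0 wants item 2
Step 2: There are 2 possible orderings of agents
Step 3: In 1 orderings, agent 0 gets item 2
Step 4: Probability = 1/2

1/2


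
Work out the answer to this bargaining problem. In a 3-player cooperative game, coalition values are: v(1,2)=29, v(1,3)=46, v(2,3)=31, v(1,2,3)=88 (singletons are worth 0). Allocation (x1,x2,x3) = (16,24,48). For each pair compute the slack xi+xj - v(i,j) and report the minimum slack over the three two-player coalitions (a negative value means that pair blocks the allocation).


Step 1: Slack for coalition (1,2): x1+x2 - v12 = 40 - 29 = 11
Step 2: Slack for coalition (1,3): x1+x3 - v13 = 64 - 46 = 18
Step 3: Slack for coalition (2,3): x2+x3 - v23 = 72 - 31 = 41
Step 4: Minimum slack = min(11, 18, 41) = 11, attained by (1,2); no pair can gain by deviating, so the allocation is in the core

11


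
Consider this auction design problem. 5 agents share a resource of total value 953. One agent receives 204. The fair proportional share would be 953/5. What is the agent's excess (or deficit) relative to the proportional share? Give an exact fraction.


Step 1: Proportional share = 953/5
Step 2: Agent's actual allocation = 204
Step 3: Excess = 204 - 953/5 = 67/5

67/5


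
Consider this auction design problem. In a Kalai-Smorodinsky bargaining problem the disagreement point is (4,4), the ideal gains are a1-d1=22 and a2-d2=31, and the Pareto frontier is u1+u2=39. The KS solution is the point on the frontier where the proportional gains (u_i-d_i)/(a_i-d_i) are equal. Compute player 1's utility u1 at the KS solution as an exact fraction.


Step 1: At the KS point, (u1-d1)/r1 = (u2-d2)/r2 = t and u1+u2 = 39
Step 2: u1 = d1 + r1*t and u2 = d2 + r2*t, so (d1 + r1*t) + (d2 + r2*t) = 39
Step 3: t = (39 - 4 - 4)/(22 + 31) = 31/53
Step 4: u1 = d1 + r1*t = 4 + 22 * 31/53 = 894/53
Step 5: (Check: u2 = d2 + r2*t = 1173/53; u1+u2 = 894/53 + 1173/53 = 39, on the frontier.)

894/53


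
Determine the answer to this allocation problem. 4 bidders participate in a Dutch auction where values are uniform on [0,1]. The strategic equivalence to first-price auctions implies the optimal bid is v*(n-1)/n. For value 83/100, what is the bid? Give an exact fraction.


Step 1: Dutch auctions are strategically equivalent to first-price auctions
Step 2: The equilibrium bid is b(v) = v*(n-1)/n
Step 3: b = 83/100 * 3/4
Step 4: b = 249/400

249/400


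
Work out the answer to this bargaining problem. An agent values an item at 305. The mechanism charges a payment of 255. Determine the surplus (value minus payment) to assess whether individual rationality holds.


Step 1: Surplus = value - payment = 305 - 255 = 50
Step 2: IR is satisfied (surplus >= 0)

50


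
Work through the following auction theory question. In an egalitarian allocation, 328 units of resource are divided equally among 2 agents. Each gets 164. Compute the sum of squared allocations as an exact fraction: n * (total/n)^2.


Step 1: Each agent's share = 328/2 = 164
Step 2: Square of each share = (164)^2 = 26896
Step 3: Sum of squares = 2 * 26896 = 53792

53792


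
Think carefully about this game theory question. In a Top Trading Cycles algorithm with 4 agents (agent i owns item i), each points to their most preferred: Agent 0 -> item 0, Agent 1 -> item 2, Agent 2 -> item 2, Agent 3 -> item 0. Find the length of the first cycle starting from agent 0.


Step 1: Trace the pointer graph from agent 0: 0 -> 0
Step 2: A cycle is detected when we revisit agent 0
Step 3: The cycle is: 0 -> 0
Step 4: Cycle length = 1

1


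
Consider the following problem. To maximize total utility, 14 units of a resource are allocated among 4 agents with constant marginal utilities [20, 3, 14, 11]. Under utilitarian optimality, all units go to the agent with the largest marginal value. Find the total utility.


Step 1: The marginal utilities are [20, 3, 14, 11]
Step 2: The highest marginal utility is 20
Step 3: All 14 units go to that agent
Step 4: Total utility = 20 * 14 = 280

280


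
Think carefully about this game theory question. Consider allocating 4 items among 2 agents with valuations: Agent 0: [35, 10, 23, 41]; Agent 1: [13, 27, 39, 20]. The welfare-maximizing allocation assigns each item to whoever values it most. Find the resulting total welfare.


Step 1: For each item, find the maximum value among all agents.
Step 2: Item 0 -> Agent 0 (value 35)
Step 3: Item 1 -> Agent 1 (value 27)
Step 4: Item 2 -> Agent 1 (value 39)
Step 5: Item 3 -> Agent 0 (value 41)
Step 6: Total welfare = 35 + 27 + 39 + 41 = 142

142


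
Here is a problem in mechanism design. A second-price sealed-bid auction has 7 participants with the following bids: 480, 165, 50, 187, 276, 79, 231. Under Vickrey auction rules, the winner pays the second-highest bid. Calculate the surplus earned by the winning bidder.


Step 1: Sort bids in descending order: 480, 276, 231, 187, 165, 79, 50
Step 2: The winning bid is the highest: 480
Step 3: The payment equals the second-highest bid: 276
Step 4: Surplus = winner's bid - payment = 480 - 276 = 204

204


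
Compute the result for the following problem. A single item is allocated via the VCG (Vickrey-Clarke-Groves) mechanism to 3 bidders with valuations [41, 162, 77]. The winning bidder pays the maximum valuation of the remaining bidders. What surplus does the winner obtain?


Step 1: The winner is the agent with the highest value: agent 1 with value 162
Step 2: Values of other agents: [41, 77]
Step 3: VCG payment = max of others' values = 77
Step 4: Surplus = 162 - 77 = 85

85


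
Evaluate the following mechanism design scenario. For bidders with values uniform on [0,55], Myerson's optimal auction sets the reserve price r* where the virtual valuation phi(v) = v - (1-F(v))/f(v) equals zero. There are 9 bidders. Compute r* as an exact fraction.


Step 1: For U[0,55], F(v) = v/55 and f(v) = 1/55
Step 2: phi(v) = v - (1 - v/55)/(1/55) = v - (55 - v) = 2v - 55
Step 3: Set phi(r*) = 0: 2r* - 55 = 0
Step 4: r* = 55/2 (the number of bidders n = 9 does not enter)

55/2


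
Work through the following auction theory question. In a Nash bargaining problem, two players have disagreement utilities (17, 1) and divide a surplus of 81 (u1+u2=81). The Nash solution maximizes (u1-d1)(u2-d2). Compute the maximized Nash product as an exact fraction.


Step 1: The Nash solution splits surplus symmetrically above the disagreement point
Step 2: u1 = (total + d1 - d2)/2 = (81 + 17 - 1)/2 = 97/2
Step 3: u2 = (total - d1 + d2)/2 = (81 - 17 + 1)/2 = 65/2
Step 4: Nash product = (97/2 - 17) * (65/2 - 1)
Step 5: = 63/2 * 63/2 = 3969/4

3969/4


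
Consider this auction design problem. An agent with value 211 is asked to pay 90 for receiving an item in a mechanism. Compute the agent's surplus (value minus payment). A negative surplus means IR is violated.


Step 1: Surplus = value - payment = 211 - 90 = 121
Step 2: IR is satisfied (surplus >= 0)

121


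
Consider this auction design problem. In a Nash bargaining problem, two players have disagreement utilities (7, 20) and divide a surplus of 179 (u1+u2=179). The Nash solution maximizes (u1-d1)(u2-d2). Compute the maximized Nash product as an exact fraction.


Step 1: The Nash solution splits surplus symmetrically above the disagreement point
Step 2: u1 = (total + d1 - d2)/2 = (179 + 7 - 20)/2 = 83
Step 3: u2 = (total - d1 + d2)/2 = (179 - 7 + 20)/2 = 96
Step 4: Nash product = (83 - 7) * (96 - 20)
Step 5: = 76 * 76 = 5776

5776


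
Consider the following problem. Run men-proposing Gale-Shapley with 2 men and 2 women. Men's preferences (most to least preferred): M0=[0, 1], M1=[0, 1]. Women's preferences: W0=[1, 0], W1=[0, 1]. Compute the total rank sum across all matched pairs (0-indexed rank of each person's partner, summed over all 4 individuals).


Step 1: Run Gale-Shapley (men propose, women hold best offer):
  M0 proposes to W0; she accepts
  M1 proposes to W0; she switches from M0
  M0 proposes to W1; she accepts
Step 2: Final matching: W0-M1, W1-M0
Step 3: 0-indexed ranks (man's rank of his match, then woman's): 0 + 0 + 1 + 0
Step 4: Total rank sum = 1

1


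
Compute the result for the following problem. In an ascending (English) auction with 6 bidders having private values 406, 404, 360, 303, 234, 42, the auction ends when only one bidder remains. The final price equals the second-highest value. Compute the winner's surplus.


Step 1: Identify the highest value: 406
Step 2: Identify the second-highest value: 404
Step 3: The final price = second-highest value = 404
Step 4: Surplus = 406 - 404 = 2

2


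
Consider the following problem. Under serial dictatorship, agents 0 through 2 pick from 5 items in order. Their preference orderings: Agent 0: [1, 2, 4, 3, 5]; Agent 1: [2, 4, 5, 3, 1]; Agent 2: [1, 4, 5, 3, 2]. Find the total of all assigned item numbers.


Step 1: Agent 0 picks item 1
Step 2: Agent 1 picks item 2
Step 3: Agent 2 picks item 4
Step 4: Sum = 1 + 2 + 4 = 7

7


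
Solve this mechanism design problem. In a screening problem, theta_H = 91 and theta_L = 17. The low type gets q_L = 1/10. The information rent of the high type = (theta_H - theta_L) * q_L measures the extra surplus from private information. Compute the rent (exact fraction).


Step 1: theta_H - theta_L = 91 - 17 = 74
Step 2: Information rent = (theta_H - theta_L) * q_L
Step 3: = 74 * 1/10
Step 4: = 37/5

37/5


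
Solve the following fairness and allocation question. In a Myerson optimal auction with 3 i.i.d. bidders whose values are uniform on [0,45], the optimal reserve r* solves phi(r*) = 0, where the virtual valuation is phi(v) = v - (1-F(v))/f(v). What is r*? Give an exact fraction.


Step 1: For U[0,45], F(v) = v/45 and f(v) = 1/45
Step 2: phi(v) = v - (1 - v/45)/(1/45) = v - (45 - v) = 2v - 45
Step 3: Set phi(r*) = 0: 2r* - 45 = 0
Step 4: r* = 45/2 (the number of bidders n = 3 does not enter)

45/2


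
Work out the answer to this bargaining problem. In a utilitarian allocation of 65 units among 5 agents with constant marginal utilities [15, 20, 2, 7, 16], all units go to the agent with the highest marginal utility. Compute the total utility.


Step 1: The marginal utilities are [15, 20, 2, 7, 16]
Step 2: The highest marginal utility is 20
Step 3: All 65 units go to that agent
Step 4: Total utility = 20 * 65 = 1300

1300


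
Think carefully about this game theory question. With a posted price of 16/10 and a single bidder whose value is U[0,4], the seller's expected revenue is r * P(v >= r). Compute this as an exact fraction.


Step 1: Posted price r = 8/5, value support [0,4]
Step 2: P(v >= r) = (4 - 8/5)/4 = 3/5
Step 3: Expected revenue = r * P(v >= r) = 8/5 * 3/5
Step 4: Revenue = 24/25

24/25


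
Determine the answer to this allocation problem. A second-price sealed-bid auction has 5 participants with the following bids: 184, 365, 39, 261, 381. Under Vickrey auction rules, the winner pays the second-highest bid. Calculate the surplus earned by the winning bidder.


Step 1: Sort bids in descending order: 381, 365, 261, 184, 39
Step 2: The winning bid is the highest: 381
Step 3: The payment equals the second-highest bid: 365
Step 4: Surplus = winner's bid - payment = 381 - 365 = 16

16


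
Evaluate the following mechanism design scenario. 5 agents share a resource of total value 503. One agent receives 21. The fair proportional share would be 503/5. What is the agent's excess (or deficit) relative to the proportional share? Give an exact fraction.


Step 1: Proportional share = 503/5
Step 2: Agent's actual allocation = 21
Step 3: Excess = 21 - 503/5 = -398/5

-398/5


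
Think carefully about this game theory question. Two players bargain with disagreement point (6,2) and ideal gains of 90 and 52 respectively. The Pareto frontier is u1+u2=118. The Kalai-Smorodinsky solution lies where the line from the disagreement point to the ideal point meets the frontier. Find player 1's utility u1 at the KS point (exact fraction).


Step 1: At the KS point, (u1-d1)/r1 = (u2-d2)/r2 = t and u1+u2 = 118
Step 2: u1 = d1 + r1*t and u2 = d2 + r2*t, so (d1 + r1*t) + (d2 + r2*t) = 118
Step 3: t = (118 - 6 - 2)/(90 + 52) = 110/142 = 55/71
Step 4: u1 = d1 + r1*t = 6 + 90 * 55/71 = 5376/71
Step 5: (Check: u2 = d2 + r2*t = 3002/71; u1+u2 = 5376/71 + 3002/71 = 118, on the frontier.)

5376/71


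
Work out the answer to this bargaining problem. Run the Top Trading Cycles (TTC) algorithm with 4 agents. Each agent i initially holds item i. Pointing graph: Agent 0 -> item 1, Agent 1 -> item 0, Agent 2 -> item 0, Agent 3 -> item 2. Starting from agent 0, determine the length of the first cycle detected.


Step 1: Trace the pointer graph from agent 0: 0 -> 1 -> 0
Step 2: A cycle is detected when we revisit agent 0
Step 3: The cycle is: 0 -> 1 -> 0
Step 4: Cycle length = 2

2


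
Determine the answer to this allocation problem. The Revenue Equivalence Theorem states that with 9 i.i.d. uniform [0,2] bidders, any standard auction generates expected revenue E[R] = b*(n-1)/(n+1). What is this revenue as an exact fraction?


Step 1: By Revenue Equivalence, expected revenue = b*(n-1)/(n+1)
Step 2: Substituting n = 9, b = 2
Step 3: Revenue = 2*(9-1)/(9+1) = 2*8/10
Step 4: Revenue = 16/10 = 8/5

8/5


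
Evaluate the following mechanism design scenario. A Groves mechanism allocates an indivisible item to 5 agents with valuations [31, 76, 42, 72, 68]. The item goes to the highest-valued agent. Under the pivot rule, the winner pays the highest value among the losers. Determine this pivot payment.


Step 1: The efficient winner is agent 1 with value 76
Step 2: Other agents' values: [31, 42, 72, 68]
Step 3: Pivot payment = max(others) = 72
Step 4: The winner pays 72

72


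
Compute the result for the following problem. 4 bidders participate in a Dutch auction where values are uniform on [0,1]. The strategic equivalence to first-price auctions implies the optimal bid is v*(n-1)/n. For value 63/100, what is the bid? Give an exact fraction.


Step 1: Dutch auctions are strategically equivalent to first-price auctions
Step 2: The equilibrium bid is b(v) = v*(n-1)/n
Step 3: b = 63/100 * 3/4
Step 4: b = 189/400

189/400


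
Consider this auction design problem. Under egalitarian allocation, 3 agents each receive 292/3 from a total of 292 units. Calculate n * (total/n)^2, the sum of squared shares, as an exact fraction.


Step 1: Each agent's share = 292/3
Step 2: Square of each share = (292/3)^2 = 85264/9
Step 3: Sum of squares = 3 * 85264/9 = 85264/3

85264/3


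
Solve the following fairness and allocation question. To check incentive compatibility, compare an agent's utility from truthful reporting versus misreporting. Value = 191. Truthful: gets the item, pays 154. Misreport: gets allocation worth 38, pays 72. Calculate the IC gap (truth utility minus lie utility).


Step 1: U(truth) = value - payment = 191 - 154 = 37
Step 2: U(lie) = allocation - payment = 38 - 72 = -34
Step 3: IC gap = 37 - (-34) = 71

71


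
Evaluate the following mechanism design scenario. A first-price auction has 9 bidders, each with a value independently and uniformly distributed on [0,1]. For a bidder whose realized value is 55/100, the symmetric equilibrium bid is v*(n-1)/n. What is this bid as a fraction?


Step 1: The symmetric BNE bidding function is b(v) = v * (n-1) / n
Step 2: Substitute v = 11/20 and n = 9
Step 3: b = 11/20 * 8/9
Step 4: b = 22/45

22/45


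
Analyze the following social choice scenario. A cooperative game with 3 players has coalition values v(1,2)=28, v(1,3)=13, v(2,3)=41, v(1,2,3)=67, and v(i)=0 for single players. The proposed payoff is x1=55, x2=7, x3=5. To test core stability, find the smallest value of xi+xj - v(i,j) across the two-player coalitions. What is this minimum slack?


Step 1: Slack for coalition (1,2): x1+x2 - v12 = 62 - 28 = 34
Step 2: Slack for coalition (1,3): x1+x3 - v13 = 60 - 13 = 47
Step 3: Slack for coalition (2,3): x2+x3 - v23 = 12 - 41 = -29
Step 4: Minimum slack = min(34, 47, -29) = -29, attained by (2,3); coalition (2,3) can block (slack < 0), so the allocation is not in the core

-29


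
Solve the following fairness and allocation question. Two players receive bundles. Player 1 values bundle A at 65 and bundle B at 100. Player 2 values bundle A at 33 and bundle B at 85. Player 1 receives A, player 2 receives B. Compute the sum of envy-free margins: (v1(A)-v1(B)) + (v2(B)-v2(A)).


Step 1: Player 1's margin = v1(A) - v1(B) = 65 - 100 = -35
Step 2: Player 2's margin = v2(B) - v2(A) = 85 - 33 = 52
Step 3: Total margin = -35 + 52 = 17

17


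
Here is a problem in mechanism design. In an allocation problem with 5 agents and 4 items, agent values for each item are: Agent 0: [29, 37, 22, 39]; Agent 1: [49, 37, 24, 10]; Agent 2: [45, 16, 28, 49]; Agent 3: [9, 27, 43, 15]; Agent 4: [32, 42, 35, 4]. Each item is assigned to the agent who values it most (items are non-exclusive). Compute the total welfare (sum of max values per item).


Step 1: For each item, find the maximum value among all agents.
Step 2: Item 0 -> Agent 1 (value 49)
Step 3: Item 1 -> Agent 4 (value 42)
Step 4: Item 2 -> Agent 3 (value 43)
Step 5: Item 3 -> Agent 2 (value 49)
Step 6: Total welfare = 49 + 42 + 43 + 49 = 183

183


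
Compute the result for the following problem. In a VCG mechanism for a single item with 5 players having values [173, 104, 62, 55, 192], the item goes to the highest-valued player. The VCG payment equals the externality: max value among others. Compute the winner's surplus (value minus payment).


Step 1: The winner is the agent with the highest value: agent 4 with value 192
Step 2: Values of other agents: [173, 104, 62, 55]
Step 3: VCG payment = max of others' values = 173
Step 4: Surplus = 192 - 173 = 19

19


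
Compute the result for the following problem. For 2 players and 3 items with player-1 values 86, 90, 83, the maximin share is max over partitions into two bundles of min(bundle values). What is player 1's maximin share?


Step 1: Item values = 86, 90, 83
Step 2: Enumerate all 2-bundle partitions and take the smaller bundle:
  Partition 1: {86} vs {90,83} -> bundles 86, 173; min = 86
  Partition 2: {90} vs {86,83} -> bundles 90, 169; min = 90
  Partition 3: {83} vs {86,90} -> bundles 83, 176; min = 83
Step 3: MMS = max(86, 90, 83) = 90

90


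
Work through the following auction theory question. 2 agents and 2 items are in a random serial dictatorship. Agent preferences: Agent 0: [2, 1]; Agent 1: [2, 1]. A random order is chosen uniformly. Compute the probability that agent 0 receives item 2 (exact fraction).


Step 1: Agent 0 wants item 2
Step 2: There are 2 possible orderings of agents
Step 3: In 1 orderings, agent 0 gets item 2
Step 4: Probability = 1/2

1/2


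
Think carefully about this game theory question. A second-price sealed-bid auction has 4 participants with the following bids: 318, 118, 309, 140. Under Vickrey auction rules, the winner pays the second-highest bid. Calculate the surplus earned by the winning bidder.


Step 1: Sort bids in descending order: 318, 309, 140, 118
Step 2: The winning bid is the highest: 318
Step 3: The payment equals the second-highest bid: 309
Step 4: Surplus = winner's bid - payment = 318 - 309 = 9

9


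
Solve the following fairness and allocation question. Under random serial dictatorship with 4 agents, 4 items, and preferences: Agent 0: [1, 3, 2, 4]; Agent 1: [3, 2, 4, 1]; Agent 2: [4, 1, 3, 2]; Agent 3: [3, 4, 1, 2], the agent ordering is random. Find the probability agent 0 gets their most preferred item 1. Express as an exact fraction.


Step 1: Agent 0 wants item 1
Step 2: There are 24 possible orderings of agents
Step 3: In 21 orderings, agent 0 gets item 1
Step 4: Probability = 21/24 = 7/8

7/8


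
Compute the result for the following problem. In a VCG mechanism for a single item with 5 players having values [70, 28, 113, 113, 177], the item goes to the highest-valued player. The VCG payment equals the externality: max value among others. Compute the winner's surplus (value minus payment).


Step 1: The winner is the agent with the highest value: agent 4 with value 177
Step 2: Values of other agents: [70, 28, 113, 113]
Step 3: VCG payment = max of others' values = 113
Step 4: Surplus = 177 - 113 = 64

64


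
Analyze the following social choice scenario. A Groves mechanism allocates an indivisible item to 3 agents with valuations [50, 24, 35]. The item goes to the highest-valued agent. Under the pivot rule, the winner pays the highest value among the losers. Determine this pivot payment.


Step 1: The efficient winner is agent 0 with value 50
Step 2: Other agents' values: [24, 35]
Step 3: Pivot payment = max(others) = 35
Step 4: The winner pays 35

35


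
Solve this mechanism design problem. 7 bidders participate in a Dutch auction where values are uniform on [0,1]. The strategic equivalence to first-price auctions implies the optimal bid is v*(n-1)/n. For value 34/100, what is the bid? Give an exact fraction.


Step 1: Dutch auctions are strategically equivalent to first-price auctions
Step 2: The equilibrium bid is b(v) = v*(n-1)/n
Step 3: b = 17/50 * 6/7
Step 4: b = 51/175

51/175


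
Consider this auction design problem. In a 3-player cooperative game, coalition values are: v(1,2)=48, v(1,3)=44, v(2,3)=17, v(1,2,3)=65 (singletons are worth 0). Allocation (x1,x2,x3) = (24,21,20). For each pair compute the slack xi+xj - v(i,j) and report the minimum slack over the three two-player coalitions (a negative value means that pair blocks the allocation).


Step 1: Slack for coalition (1,2): x1+x2 - v12 = 45 - 48 = -3
Step 2: Slack for coalition (1,3): x1+x3 - v13 = 44 - 44 = 0
Step 3: Slack for coalition (2,3): x2+x3 - v23 = 41 - 17 = 24
Step 4: Minimum slack = min(-3, 0, 24) = -3, attained by (1,2); coalition (1,2) can block (slack < 0), so the allocation is not in the core

-3


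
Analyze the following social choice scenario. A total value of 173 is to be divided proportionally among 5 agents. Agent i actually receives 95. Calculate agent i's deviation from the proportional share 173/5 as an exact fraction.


Step 1: Proportional share = 173/5
Step 2: Agent's actual allocation = 95
Step 3: Excess = 95 - 173/5 = 302/5

302/5


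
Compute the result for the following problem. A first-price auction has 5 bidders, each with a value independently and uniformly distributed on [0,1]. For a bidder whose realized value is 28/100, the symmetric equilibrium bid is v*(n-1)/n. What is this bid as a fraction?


Step 1: The symmetric BNE bidding function is b(v) = v * (n-1) / n
Step 2: Substitute v = 7/25 and n = 5
Step 3: b = 7/25 * 4/5
Step 4: b = 28/125

28/125


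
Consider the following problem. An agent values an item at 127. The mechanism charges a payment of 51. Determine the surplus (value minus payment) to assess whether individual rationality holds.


Step 1: Surplus = value - payment = 127 - 51 = 76
Step 2: IR is satisfied (surplus >= 0)

76


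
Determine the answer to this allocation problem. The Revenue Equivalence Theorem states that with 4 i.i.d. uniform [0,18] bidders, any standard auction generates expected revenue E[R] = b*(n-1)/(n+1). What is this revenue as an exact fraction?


Step 1: By Revenue Equivalence, expected revenue = b*(n-1)/(n+1)
Step 2: Substituting n = 4, b = 18
Step 3: Revenue = 18*(4-1)/(4+1) = 18*3/5
Step 4: Revenue = 54/5

54/5


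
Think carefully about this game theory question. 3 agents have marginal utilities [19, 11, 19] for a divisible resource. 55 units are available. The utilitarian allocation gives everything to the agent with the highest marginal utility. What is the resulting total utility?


Step 1: The marginal utilities are [19, 11, 19]
Step 2: The highest marginal utility is 19
Step 3: All 55 units go to that agent
Step 4: Total utility = 19 * 55 = 1045

1045


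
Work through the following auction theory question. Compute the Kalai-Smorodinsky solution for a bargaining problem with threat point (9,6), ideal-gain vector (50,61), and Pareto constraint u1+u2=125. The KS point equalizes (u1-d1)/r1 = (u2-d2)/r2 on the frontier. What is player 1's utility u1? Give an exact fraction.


Step 1: At the KS point, (u1-d1)/r1 = (u2-d2)/r2 = t and u1+u2 = 125
Step 2: u1 = d1 + r1*t and u2 = d2 + r2*t, so (d1 + r1*t) + (d2 + r2*t) = 125
Step 3: t = (125 - 9 - 6)/(50 + 61) = 110/111
Step 4: u1 = d1 + r1*t = 9 + 50 * 110/111 = 6499/111
Step 5: (Check: u2 = d2 + r2*t = 7376/111; u1+u2 = 6499/111 + 7376/111 = 125, on the frontier.)

6499/111


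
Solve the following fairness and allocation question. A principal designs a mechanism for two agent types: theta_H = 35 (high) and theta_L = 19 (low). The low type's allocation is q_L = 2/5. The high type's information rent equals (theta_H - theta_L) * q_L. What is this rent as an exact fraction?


Step 1: theta_H - theta_L = 35 - 19 = 16
Step 2: Information rent = (theta_H - theta_L) * q_L
Step 3: = 16 * 2/5
Step 4: = 32/5

32/5


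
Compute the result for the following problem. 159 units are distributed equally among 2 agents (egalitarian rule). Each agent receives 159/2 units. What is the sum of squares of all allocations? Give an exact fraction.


Step 1: Each agent's share = 159/2
Step 2: Square of each share = (159/2)^2 = 25281/4
Step 3: Sum of squares = 2 * 25281/4 = 25281/2

25281/2


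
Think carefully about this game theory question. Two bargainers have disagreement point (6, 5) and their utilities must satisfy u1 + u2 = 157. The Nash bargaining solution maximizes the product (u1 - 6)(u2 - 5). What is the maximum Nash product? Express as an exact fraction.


Step 1: The Nash solution splits surplus symmetrically above the disagreement point
Step 2: u1 = (total + d1 - d2)/2 = (157 + 6 - 5)/2 = 79
Step 3: u2 = (total - d1 + d2)/2 = (157 - 6 + 5)/2 = 78
Step 4: Nash product = (79 - 6) * (78 - 5)
Step 5: = 73 * 73 = 5329

5329
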